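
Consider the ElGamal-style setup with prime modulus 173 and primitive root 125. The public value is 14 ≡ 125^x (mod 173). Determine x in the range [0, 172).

164

Baby-step giant-step with m = ceil(sqrt(172)) = 14.
Baby table (125^j mod 173 for j=0..13):
  0:1  1:125  2:55  3:128  4:84  5:120  6:122  7:26
  8:136  9:46  10:41  11:108  12:6  13:58
Giant step factor: 125^(-14) ≡ 54 (mod 173).
Scan 14·54^i mod 173 for i = 0, 1, …:
  i=0: 14   i=1: 64   i=2: 169   i=3: 130
  i=4: 100   i=5: 37   i=6: 95   i=7: 113
  i=8: 47   i=9: 116   i=10: 36   i=11: 41
Match at i=11, j=10: x = 11·14 + 10 = 164.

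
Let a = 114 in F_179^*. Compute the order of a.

The order of 114 must divide p − 1 = 178 = 2 · 89.
Divisors: 1, 2, 89, 178.
Check each in increasing order: 114^1 ≡ 114;  114^2 ≡ 108;  114^89 ≡ 178;  114^178 ≡ 1.
Smallest exponent giving 1 is 178.

178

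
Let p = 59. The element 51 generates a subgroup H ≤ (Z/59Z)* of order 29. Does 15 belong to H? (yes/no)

yes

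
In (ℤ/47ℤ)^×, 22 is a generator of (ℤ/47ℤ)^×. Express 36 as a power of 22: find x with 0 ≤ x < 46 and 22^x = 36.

38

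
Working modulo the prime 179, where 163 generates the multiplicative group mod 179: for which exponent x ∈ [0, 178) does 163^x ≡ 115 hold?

Baby-step giant-step with m = ceil(sqrt(178)) = 14.
Baby table (163^j mod 179 for j=0..13):
  0:1  1:163  2:77  3:21  4:22  5:6  6:83  7:104
  8:126  9:132  10:36  11:140  12:87  13:40
Giant step factor: 163^(-14) ≡ 106 (mod 179).
Scan 115·106^i mod 179 for i = 0, 1, …:
  i=0: 115   i=1: 18   i=2: 118   i=3: 157
  i=4: 174   i=5: 7   i=6: 26   i=7: 71
  i=8: 8   i=9: 132
Match at i=9, j=9: x = 9·14 + 9 = 135.

135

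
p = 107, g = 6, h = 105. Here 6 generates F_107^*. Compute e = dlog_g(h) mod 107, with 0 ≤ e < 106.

Baby-step giant-step with m = ceil(sqrt(106)) = 11.
Baby table (6^j mod 107 for j=0..10):
  0:1  1:6  2:36  3:2  4:12  5:72  6:4  7:24
  8:37  9:8  10:48
Giant step factor: 6^(-11) ≡ 94 (mod 107).
Scan 105·94^i mod 107 for i = 0, 1, …:
  i=0: 105   i=1: 26   i=2: 90   i=3: 7
  i=4: 16   i=5: 6
Match at i=5, j=1: e = 5·11 + 1 = 56.

56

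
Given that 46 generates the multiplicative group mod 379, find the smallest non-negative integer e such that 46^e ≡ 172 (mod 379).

Baby-step giant-step with m = ceil(sqrt(378)) = 20.
Baby table (46^j mod 379 for j=0..19):
  0:1  1:46  2:221  3:312  4:329  5:353  6:320  7:318
  8:226  9:163  10:297  11:18  12:70  13:188  14:310  15:237
  16:290  17:75  18:39  19:278
Giant step factor: 46^(-20) ≡ 58 (mod 379).
Scan 172·58^i mod 379 for i = 0, 1, …:
  i=0: 172   i=1: 122   i=2: 254   i=3: 330
  i=4: 190   i=5: 29   i=6: 166   i=7: 153
  i=8: 157   i=9: 10     …   i=15: 230
  i=16: 75
Match at i=16, j=17: e = 16·20 + 17 = 337.

337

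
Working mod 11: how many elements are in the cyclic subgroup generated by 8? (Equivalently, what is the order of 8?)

The order of 8 must divide p − 1 = 10 = 2 · 5.
Divisors: 1, 2, 5, 10.
Check each in increasing order: 8^1 ≡ 8;  8^2 ≡ 9;  8^5 ≡ 10;  8^10 ≡ 1.
Smallest exponent giving 1 is 10.

10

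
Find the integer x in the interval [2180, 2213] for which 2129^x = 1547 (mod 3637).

Compute 2129^2180 mod 3637 = 2967, then multiply by 2129 repeatedly:
  2129^2180=2967  2129^2181=2911  2129^2182=71  2129^2183=2042  2129^2184=1203
  2129^2185=739  2129^2186=2147  2129^2187=2891  2129^2188=1135  2129^2189=1447
  2129^2190=124  2129^2191=2132  2129^2192=52  2129^2193=1598  2129^2194=1547
Found 1547 at exponent 2194.

2194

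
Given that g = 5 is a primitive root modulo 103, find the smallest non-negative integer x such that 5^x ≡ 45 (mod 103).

79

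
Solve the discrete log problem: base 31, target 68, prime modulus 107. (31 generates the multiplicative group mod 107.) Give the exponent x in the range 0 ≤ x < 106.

Successive powers of 31 modulo 107:
  31^0=1  31^1=31  31^2=105  31^3=45  31^4=4  31^5=17
  31^6=99  31^7=73  31^8=16  31^9=68
So 31^9 ≡ 68 (mod 107), giving x = 9.

9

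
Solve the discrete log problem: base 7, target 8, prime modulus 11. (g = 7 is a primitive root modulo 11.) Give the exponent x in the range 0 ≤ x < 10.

9

Successive powers of 7 modulo 11:
  7^0=1  7^1=7  7^2=5  7^3=2  7^4=3  7^5=10
  7^6=4  7^7=6  7^8=9  7^9=8
So 7^9 ≡ 8 (mod 11), giving x = 9.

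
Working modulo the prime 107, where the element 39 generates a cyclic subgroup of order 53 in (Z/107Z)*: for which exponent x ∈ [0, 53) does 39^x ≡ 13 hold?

9

Successive powers of 39 modulo 107:
  39^0=1  39^1=39  39^2=23  39^3=41  39^4=101  39^5=87
  39^6=76  39^7=75  39^8=36  39^9=13
So 39^9 ≡ 13 (mod 107), giving x = 9.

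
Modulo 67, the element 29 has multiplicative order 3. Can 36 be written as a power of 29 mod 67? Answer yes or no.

36 ∈ ⟨29⟩ iff 36^3 ≡ 1 (mod 67), since |⟨29⟩| = 3.
36^3 mod 67 = 24.
Since 24 ≠ 1, 36 does not lie in the subgroup.

no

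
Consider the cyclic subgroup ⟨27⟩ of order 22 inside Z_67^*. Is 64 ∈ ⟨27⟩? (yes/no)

yes

⟨27⟩ has order 22; its elements mod 67 are {1, 3, 5, 8, 9, 14, 15, 22, 24, 25, 27, 40, 42, 43, 45, 52, 53, 58, 59, 62, 64, 66}.
64 is in this set.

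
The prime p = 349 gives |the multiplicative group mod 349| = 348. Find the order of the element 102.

116

The order of 102 must divide p − 1 = 348 = 2^2 · 3 · 29.
Divisors: 1, 2, 3, 4, 6, 12, 29, 58, 87, 116, 174, 348.
Check each in increasing order: 102^1 ≡ 102;  102^2 ≡ 283;  102^3 ≡ 248;  102^4 ≡ 168;  102^6 ≡ 80;  102^12 ≡ 118;  102^29 ≡ 136;  102^58 ≡ 348;  102^87 ≡ 213;  102^116 ≡ 1.
Smallest exponent giving 1 is 116.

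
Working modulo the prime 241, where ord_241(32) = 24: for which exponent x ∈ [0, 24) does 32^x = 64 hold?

Successive powers of 32 modulo 241:
  32^0=1  32^1=32  32^2=60  32^3=233  32^4=226  32^5=2
  32^6=64
So 32^6 ≡ 64 (mod 241), giving x = 6.

6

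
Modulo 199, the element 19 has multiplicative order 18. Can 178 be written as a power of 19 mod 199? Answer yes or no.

yes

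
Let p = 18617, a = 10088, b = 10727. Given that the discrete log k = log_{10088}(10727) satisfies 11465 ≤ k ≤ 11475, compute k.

Compute 10088^11465 mod 18617 = 13903, then multiply by 10088 repeatedly:
  10088^11465=13903  10088^11466=11603  10088^11467=5985  10088^11468=1749  10088^11469=13613
  10088^11470=8952  10088^11471=15326  10088^11472=13120  10088^11473=6307  10088^11474=10727
Found 10727 at exponent 11474.

11474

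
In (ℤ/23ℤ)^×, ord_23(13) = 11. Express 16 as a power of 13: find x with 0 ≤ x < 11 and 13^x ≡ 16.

10

Successive powers of 13 modulo 23:
  13^0=1  13^1=13  13^2=8  13^3=12  13^4=18  13^5=4
  13^6=6  13^7=9  13^8=2  13^9=3  13^10=16
So 13^10 ≡ 16 (mod 23), giving x = 10.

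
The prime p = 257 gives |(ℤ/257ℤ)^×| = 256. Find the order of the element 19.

The order of 19 must divide p − 1 = 256 = 2^8.
Divisors: 1, 2, 4, 8, 16, 32, 64, 128, 256.
Check each in increasing order: 19^1 ≡ 19;  19^2 ≡ 104;  19^4 ≡ 22;  19^8 ≡ 227;  19^16 ≡ 129;  19^32 ≡ 193;  19^64 ≡ 241;  19^128 ≡ 256;  19^256 ≡ 1.
Smallest exponent giving 1 is 256.

256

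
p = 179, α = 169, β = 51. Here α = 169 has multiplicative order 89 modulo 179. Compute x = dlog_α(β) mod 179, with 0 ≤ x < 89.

66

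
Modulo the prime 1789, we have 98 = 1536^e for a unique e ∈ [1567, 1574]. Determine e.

Compute 1536^1567 mod 1789 = 1246, then multiply by 1536 repeatedly:
  1536^1567=1246  1536^1568=1415  1536^1569=1594  1536^1570=1032  1536^1571=98
Found 98 at exponent 1571.

1571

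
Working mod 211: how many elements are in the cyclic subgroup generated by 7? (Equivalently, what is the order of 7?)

210

The order of 7 must divide p − 1 = 210 = 2 · 3 · 5 · 7.
Divisors: 1, 2, 3, 5, 6, 7, 10, 14, 15, 21, 30, 35, 42, 70, 105, 210.
Check each in increasing order: 7^1 ≡ 7;  7^2 ≡ 49;  7^3 ≡ 132;  7^5 ≡ 138;  7^6 ≡ 122;  7^7 ≡ 10;  7^10 ≡ 54;  7^14 ≡ 100;  7^15 ≡ 67;  7^21 ≡ 156;  7^30 ≡ 58;  7^35 ≡ 197;  7^42 ≡ 71;  7^70 ≡ 196;  7^105 ≡ 210;  7^210 ≡ 1.
Smallest exponent giving 1 is 210.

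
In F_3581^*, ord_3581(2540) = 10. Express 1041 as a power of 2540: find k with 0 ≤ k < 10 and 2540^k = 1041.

6

Successive powers of 2540 modulo 3581:
  2540^0=1  2540^1=2540  2540^2=2219  2540^3=3347  2540^4=86  2540^5=3580
  2540^6=1041
So 2540^6 ≡ 1041 (mod 3581), giving k = 6.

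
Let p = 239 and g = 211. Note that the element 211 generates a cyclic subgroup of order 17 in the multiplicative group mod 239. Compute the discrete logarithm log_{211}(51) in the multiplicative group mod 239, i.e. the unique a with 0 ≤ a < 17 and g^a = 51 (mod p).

Successive powers of 211 modulo 239:
  211^0=1  211^1=211  211^2=67  211^3=36  211^4=187  211^5=22
  211^6=101  211^7=40  211^8=75  211^9=51
So 211^9 ≡ 51 (mod 239), giving a = 9.

9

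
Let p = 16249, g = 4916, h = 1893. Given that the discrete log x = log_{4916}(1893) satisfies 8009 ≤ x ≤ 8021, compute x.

8013

Compute 4916^8009 mod 16249 = 16143, then multiply by 4916 repeatedly:
  4916^8009=16143  4916^8010=15121  4916^8011=11910  4916^8012=4413  4916^8013=1893
Found 1893 at exponent 8013.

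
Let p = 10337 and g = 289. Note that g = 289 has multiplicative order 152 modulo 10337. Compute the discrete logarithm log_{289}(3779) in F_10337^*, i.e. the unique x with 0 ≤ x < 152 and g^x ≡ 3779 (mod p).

Baby-step giant-step with m = ceil(sqrt(152)) = 13.
Baby table (289^j mod 10337 for j=0..12):
  0:1  1:289  2:825  3:674  4:8720  5:8189  6:9785  7:5864
  8:9765  9:84  10:3602  11:7278  12:4931
Giant step factor: 289^(-13) ≡ 9194 (mod 10337).
Scan 3779·9194^i mod 10337 for i = 0, 1, …:
  i=0: 3779   i=1: 1469   i=2: 5864
Match at i=2, j=7: x = 2·13 + 7 = 33.

33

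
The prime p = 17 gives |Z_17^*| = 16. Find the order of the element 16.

2

The order of 16 must divide p − 1 = 16 = 2^4.
Divisors: 1, 2, 4, 8, 16.
Check each in increasing order: 16^1 ≡ 16;  16^2 ≡ 1.
Smallest exponent giving 1 is 2.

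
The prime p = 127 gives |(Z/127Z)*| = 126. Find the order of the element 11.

63

The order of 11 must divide p − 1 = 126 = 2 · 3^2 · 7.
Divisors: 1, 2, 3, 6, 7, 9, 14, 18, 21, 42, 63, 126.
Check each in increasing order: 11^1 ≡ 11;  11^2 ≡ 121;  11^3 ≡ 61;  11^6 ≡ 38;  11^7 ≡ 37;  11^9 ≡ 32;  11^14 ≡ 99;  11^18 ≡ 8;  11^21 ≡ 107;  11^42 ≡ 19;  11^63 ≡ 1.
Smallest exponent giving 1 is 63.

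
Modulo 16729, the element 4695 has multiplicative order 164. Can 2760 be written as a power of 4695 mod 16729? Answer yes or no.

yes

2760 ∈ ⟨4695⟩ iff 2760^164 ≡ 1 (mod 16729), since |⟨4695⟩| = 164.
2760^164 mod 16729 = 1.
Since 1 = 1, 2760 lies in the subgroup.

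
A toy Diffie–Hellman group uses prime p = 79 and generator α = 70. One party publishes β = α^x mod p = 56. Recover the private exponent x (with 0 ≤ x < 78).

Baby-step giant-step with m = ceil(sqrt(78)) = 9.
Baby table (70^j mod 79 for j=0..8):
  0:1  1:70  2:2  3:61  4:4  5:43  6:8  7:7
  8:16
Giant step factor: 70^(-9) ≡ 17 (mod 79).
Scan 56·17^i mod 79 for i = 0, 1, …:
  i=0: 56   i=1: 4
Match at i=1, j=4: x = 1·9 + 4 = 13.

13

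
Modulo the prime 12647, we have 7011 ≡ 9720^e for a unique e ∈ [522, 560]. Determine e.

Compute 9720^522 mod 12647 = 5006, then multiply by 9720 repeatedly:
  9720^522=5006  9720^523=5311  9720^524=10513  9720^525=11247  9720^526=172
  9720^527=2436  9720^528=2736  9720^529=9926  9720^530=9404  9720^531=7011
Found 7011 at exponent 531.

531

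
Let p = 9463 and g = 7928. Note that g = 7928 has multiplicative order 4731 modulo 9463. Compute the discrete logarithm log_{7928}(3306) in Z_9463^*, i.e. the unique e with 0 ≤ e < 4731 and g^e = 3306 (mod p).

Baby-step giant-step with m = ceil(sqrt(4731)) = 69.
Baby table (7928^j mod 9463 for j=0..68):
  0:1  1:7928  2:9401  3:540  4:3844  5:4372  6:7710  7:3363
  8:4593  9:9143  10:8587  11:914  12:6997  13:110  14:1484  15:2643
  16:2622  17:6468  18:7770  19:5893  20:873  21:3691  22:2652  23:7733
  24:5910  25:3167  26:2637  27:2369  28:6840  29:4530  30:1755  31:3030
  32:4746  33:1400  34:8564  35:7830  36:8423  37:6616  38:7702  39:6180
  40:5089  41:4823  42:6224  43:3790  44:2095  45:1595  46:2592  47:5203
  48:167  49:8619  50:8572  51:5013  52:7927  53:1473  54:602  55:3304
  56:528  57:3338  58:5116  59:1230  60:4550  61:8907  62:1790  63:6083
  64:2576  65:1374  66:1159  67:9442  68:3846
Giant step factor: 7928^(-69) ≡ 8758 (mod 9463).
Scan 3306·8758^i mod 9463 for i = 0, 1, …:
  i=0: 3306   i=1: 6631   i=2: 9330   i=3: 8598
  i=4: 4193   i=5: 5854   i=6: 8261   i=7: 5203
Match at i=7, j=47: e = 7·69 + 47 = 530.

530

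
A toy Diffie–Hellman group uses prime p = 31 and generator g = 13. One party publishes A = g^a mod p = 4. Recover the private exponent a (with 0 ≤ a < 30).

18

Successive powers of 13 modulo 31:
  13^0=1  13^1=13  13^2=14  13^3=27  13^4=10  13^5=6
  13^6=16  13^7=22  13^8=7  13^9=29  13^10=5  13^11=3
  13^12=8  13^13=11  13^14=19  13^15=30  13^16=18  13^17=17
  13^18=4
So 13^18 ≡ 4 (mod 31), giving a = 18.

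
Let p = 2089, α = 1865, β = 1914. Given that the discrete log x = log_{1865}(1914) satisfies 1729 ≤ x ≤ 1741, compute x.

Compute 1865^1729 mod 2089 = 1534, then multiply by 1865 repeatedly:
  1865^1729=1534  1865^1730=1069  1865^1731=779  1865^1732=980  1865^1733=1914
Found 1914 at exponent 1733.

1733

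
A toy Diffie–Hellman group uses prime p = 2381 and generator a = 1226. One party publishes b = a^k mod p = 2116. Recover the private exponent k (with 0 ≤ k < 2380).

Baby-step giant-step with m = ceil(sqrt(2380)) = 49.
Baby table (1226^j mod 2381 for j=0..48):
  0:1  1:1226  2:665  3:988  4:1740  5:2245  6:2315  7:38
  8:1349  9:1460  10:1829  11:1833  12:1975  13:2254  14:1444  15:1261
  16:717  17:453  18:605  19:1239  20:2317  21:109  22:298  23:1055
  24:547  25:1561  26:1843  27:2330  28:1761  29:1800  30:1994  31:1738
  32:2174  33:985  34:443  35:250  36:1732  37:1961  38:1757  39:1658
  40:1715  41:167  42:2357  43:1529  44:707  45:98  46:1098  47:883
  48:1584
Giant step factor: 1226^(-49) ≡ 389 (mod 2381).
Scan 2116·389^i mod 2381 for i = 0, 1, …:
  i=0: 2116   i=1: 1679   i=2: 737   i=3: 973
  i=4: 2299   i=5: 1436   i=6: 1450   i=7: 2134
  i=8: 1538   i=9: 651     …   i=38: 2372
  i=39: 1261
Match at i=39, j=15: k = 39·49 + 15 = 1926.

1926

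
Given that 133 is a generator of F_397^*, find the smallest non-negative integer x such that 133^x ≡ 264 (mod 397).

199

Baby-step giant-step with m = ceil(sqrt(396)) = 20.
Baby table (133^j mod 397 for j=0..19):
  0:1  1:133  2:221  3:15  4:10  5:139  6:225  7:150
  8:100  9:199  10:265  11:309  12:206  13:5  14:268  15:311
  16:75  17:50  18:298  19:331
Giant step factor: 133^(-20) ≡ 9 (mod 397).
Scan 264·9^i mod 397 for i = 0, 1, …:
  i=0: 264   i=1: 391   i=2: 343   i=3: 308
  i=4: 390   i=5: 334   i=6: 227   i=7: 58
  i=8: 125   i=9: 331
Match at i=9, j=19: x = 9·20 + 19 = 199.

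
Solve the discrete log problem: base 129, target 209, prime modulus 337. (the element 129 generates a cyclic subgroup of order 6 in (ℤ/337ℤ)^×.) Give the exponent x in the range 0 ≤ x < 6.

Successive powers of 129 modulo 337:
  129^0=1  129^1=129  129^2=128  129^3=336  129^4=208  129^5=209
So 129^5 ≡ 209 (mod 337), giving x = 5.

5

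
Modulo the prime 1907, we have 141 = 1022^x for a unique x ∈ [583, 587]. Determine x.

583

Compute 1022^583 mod 1907 = 141, then multiply by 1022 repeatedly:
  1022^583=141
Found 141 at exponent 583.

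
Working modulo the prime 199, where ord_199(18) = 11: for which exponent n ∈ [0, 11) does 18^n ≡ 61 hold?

Successive powers of 18 modulo 199:
  18^0=1  18^1=18  18^2=125  18^3=61
So 18^3 ≡ 61 (mod 199), giving n = 3.

3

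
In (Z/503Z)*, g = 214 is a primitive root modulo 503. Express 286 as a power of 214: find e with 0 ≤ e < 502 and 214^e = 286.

448

Baby-step giant-step with m = ceil(sqrt(502)) = 23.
Baby table (214^j mod 503 for j=0..22):
  0:1  1:214  2:23  3:395  4:26  5:31  6:95  7:210
  8:173  9:303  10:458  11:430  12:474  13:333  14:339  15:114
  16:252  17:107  18:263  19:449  20:13  21:267  22:299
Giant step factor: 214^(-23) ≡ 206 (mod 503).
Scan 286·206^i mod 503 for i = 0, 1, …:
  i=0: 286   i=1: 65   i=2: 312   i=3: 391
  i=4: 66   i=5: 15   i=6: 72   i=7: 245
  i=8: 170   i=9: 313     …   i=18: 383
  i=19: 430
Match at i=19, j=11: e = 19·23 + 11 = 448.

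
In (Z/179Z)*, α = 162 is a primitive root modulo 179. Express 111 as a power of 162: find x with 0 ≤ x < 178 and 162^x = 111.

75

Baby-step giant-step with m = ceil(sqrt(178)) = 14.
Baby table (162^j mod 179 for j=0..13):
  0:1  1:162  2:110  3:99  4:107  5:150  6:135  7:32
  8:172  9:119  10:125  11:23  12:146  13:24
Giant step factor: 162^(-14) ≡ 68 (mod 179).
Scan 111·68^i mod 179 for i = 0, 1, …:
  i=0: 111   i=1: 30   i=2: 71   i=3: 174
  i=4: 18   i=5: 150
Match at i=5, j=5: x = 5·14 + 5 = 75.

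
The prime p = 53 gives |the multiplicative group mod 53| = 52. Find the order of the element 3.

52

The order of 3 must divide p − 1 = 52 = 2^2 · 13.
Divisors: 1, 2, 4, 13, 26, 52.
Check each in increasing order: 3^1 ≡ 3;  3^2 ≡ 9;  3^4 ≡ 28;  3^13 ≡ 30;  3^26 ≡ 52;  3^52 ≡ 1.
Smallest exponent giving 1 is 52.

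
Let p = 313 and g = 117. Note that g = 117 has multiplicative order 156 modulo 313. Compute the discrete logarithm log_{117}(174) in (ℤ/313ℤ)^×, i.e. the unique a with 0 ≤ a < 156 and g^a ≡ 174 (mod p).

148

Baby-step giant-step with m = ceil(sqrt(156)) = 13.
Baby table (117^j mod 313 for j=0..12):
  0:1  1:117  2:230  3:305  4:3  5:38  6:64  7:289
  8:9  9:114  10:192  11:241  12:27
Giant step factor: 117^(-13) ≡ 54 (mod 313).
Scan 174·54^i mod 313 for i = 0, 1, …:
  i=0: 174   i=1: 6   i=2: 11   i=3: 281
  i=4: 150   i=5: 275   i=6: 139   i=7: 307
  i=8: 302   i=9: 32   i=10: 163   i=11: 38
Match at i=11, j=5: a = 11·13 + 5 = 148.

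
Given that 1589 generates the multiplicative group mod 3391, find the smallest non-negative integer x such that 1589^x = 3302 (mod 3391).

Baby-step giant-step with m = ceil(sqrt(3390)) = 59.
Baby table (1589^j mod 3391 for j=0..58):
  0:1  1:1589  2:2017  3:518  4:2480  5:378  6:435  7:2842
  8:2517  9:1524  10:462  11:1662  12:2720  13:1946  14:2993  15:1695
  16:901  17:687  18:3132  19:2151  20:3202  21:1478  22:1970  23:437
  24:2629  25:3160  26:2560  27:2031  28:2418  29:199  30:848  31:1245
  32:1352  33:1825  34:620  35:1790  36:2652  37:2406  38:1477  39:381
  40:1811  41:2111  42:680  43:2182  44:1596  45:2967  46:1073  47:2715
  48:783  49:3081  50:2496  51:2065  52:2188  53:957  54:1505  55:790
  56:640  57:3051  58:2300
Giant step factor: 1589^(-59) ≡ 1687 (mod 3391).
Scan 3302·1687^i mod 3391 for i = 0, 1, …:
  i=0: 3302   i=1: 2452   i=2: 2895   i=3: 825
  i=4: 1465   i=5: 2807   i=6: 1573   i=7: 1889
  i=8: 2594   i=9: 1688     …   i=55: 279
  i=56: 2715
Match at i=56, j=47: x = 56·59 + 47 = 3351.

3351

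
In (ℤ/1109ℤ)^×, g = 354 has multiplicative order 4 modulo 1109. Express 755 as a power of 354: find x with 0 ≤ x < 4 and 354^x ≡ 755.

Successive powers of 354 modulo 1109:
  354^0=1  354^1=354  354^2=1108  354^3=755
So 354^3 ≡ 755 (mod 1109), giving x = 3.

3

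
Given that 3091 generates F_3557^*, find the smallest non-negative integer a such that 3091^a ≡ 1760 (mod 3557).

Baby-step giant-step with m = ceil(sqrt(3556)) = 60.
Baby table (3091^j mod 3557 for j=0..59):
  0:1  1:3091  2:179  3:1954  4:28  5:1180  6:1455  7:1357
  8:784  9:1027  10:1613  11:2426  12:610  13:300  14:2480  15:345
  16:2852  17:1286  18:1857  19:2546  20:1602  21:438  22:2198  23:148
  24:2172  25:1593  26:1075  27:587  28:347  29:1920  30:1644  31:2208
  32:2602  33:405  34:3348  35:1355  36:1716  37:669  38:1262  39:2370
  40:1807  41:947  42:3323  43:2334  44:798  45:1617  46:562  47:1326
  48:1002  49:2592  50:1508  51:1558  52:3157  53:1436  54:3097  55:940
  56:3028  57:1081  58:1348  59:1421
Giant step factor: 3091^(-60) ≡ 3490 (mod 3557).
Scan 1760·3490^i mod 3557 for i = 0, 1, …:
  i=0: 1760   i=1: 3018   i=2: 543   i=3: 2746
  i=4: 982   i=5: 1789   i=6: 1075
Match at i=6, j=26: a = 6·60 + 26 = 386.

386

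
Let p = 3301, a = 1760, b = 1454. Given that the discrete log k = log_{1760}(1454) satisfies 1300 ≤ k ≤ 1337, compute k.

Compute 1760^1300 mod 3301 = 2720, then multiply by 1760 repeatedly:
  1760^1300=2720  1760^1301=750  1760^1302=2901  1760^1303=2414  1760^1304=253
  1760^1305=2946  1760^1306=2390  1760^1307=926  1760^1308=2367  1760^1309=58
  1760^1310=3050  1760^1311=574  1760^1312=134  1760^1313=1469  1760^1314=757
  1760^1315=2017  1760^1316=1345  1760^1317=383  1760^1318=676  1760^1319=1400
  1760^1320=1454
Found 1454 at exponent 1320.

1320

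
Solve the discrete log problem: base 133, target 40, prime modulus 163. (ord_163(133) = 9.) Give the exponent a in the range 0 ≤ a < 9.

5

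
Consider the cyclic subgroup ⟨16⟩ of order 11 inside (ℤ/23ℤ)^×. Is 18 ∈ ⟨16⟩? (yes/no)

yes

18 ∈ ⟨16⟩ iff 18^11 ≡ 1 (mod 23), since |⟨16⟩| = 11.
18^11 mod 23 = 1.
Since 1 = 1, 18 lies in the subgroup.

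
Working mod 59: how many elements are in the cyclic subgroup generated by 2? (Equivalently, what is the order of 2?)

The order of 2 must divide p − 1 = 58 = 2 · 29.
Divisors: 1, 2, 29, 58.
Check each in increasing order: 2^1 ≡ 2;  2^2 ≡ 4;  2^29 ≡ 58;  2^58 ≡ 1.
Smallest exponent giving 1 is 58.

58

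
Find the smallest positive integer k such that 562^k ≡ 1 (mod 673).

168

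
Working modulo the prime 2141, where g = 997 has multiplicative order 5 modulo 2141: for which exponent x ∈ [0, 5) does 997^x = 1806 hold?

Successive powers of 997 modulo 2141:
  997^0=1  997^1=997  997^2=585  997^3=893  997^4=1806
So 997^4 ≡ 1806 (mod 2141), giving x = 4.

4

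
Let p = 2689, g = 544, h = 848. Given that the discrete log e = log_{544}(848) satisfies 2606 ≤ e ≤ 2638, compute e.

2631

Compute 544^2606 mod 2689 = 1207, then multiply by 544 repeatedly:
  544^2606=1207  544^2607=492  544^2608=1437  544^2609=1918  544^2610=60
  544^2611=372  544^2612=693  544^2613=532  544^2614=1685  544^2615=2380
  544^2616=1311  544^2617=599  544^2618=487  544^2619=1406  544^2620=1188
  544^2621=912  544^2622=1352  544^2623=1391  544^2624=1095  544^2625=1411
  544^2626=1219  544^2627=1642  544^2628=500  544^2629=411  544^2630=397
  544^2631=848
Found 848 at exponent 2631.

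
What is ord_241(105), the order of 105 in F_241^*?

The order of 105 must divide p − 1 = 240 = 2^4 · 3 · 5.
Divisors: 1, 2, 3, 4, 5, 6, 8, 10, 12, 15, 16, 20, 24, 30, 40, 48, 60, 80, 120, 240.
Check each in increasing order: 105^1 ≡ 105;  105^2 ≡ 180;  105^3 ≡ 102;  105^4 ≡ 106;  105^5 ≡ 44;  105^6 ≡ 41;  105^8 ≡ 150;  105^10 ≡ 8;  105^12 ≡ 235;  105^15 ≡ 111;  105^16 ≡ 87;  105^20 ≡ 64;  105^24 ≡ 36;  105^30 ≡ 30;  105^40 ≡ 240;  105^48 ≡ 91;  105^60 ≡ 177;  105^80 ≡ 1.
Smallest exponent giving 1 is 80.

80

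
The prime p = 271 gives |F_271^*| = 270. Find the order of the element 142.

270

The order of 142 must divide p − 1 = 270 = 2 · 3^3 · 5.
Divisors: 1, 2, 3, 5, 6, 9, 10, 15, 18, 27, 30, 45, 54, 90, 135, 270.
Check each in increasing order: 142^1 ≡ 142;  142^2 ≡ 110;  142^3 ≡ 173;  142^5 ≡ 60;  142^6 ≡ 119;  142^9 ≡ 262;  142^10 ≡ 77;  142^15 ≡ 13;  142^18 ≡ 81;  142^27 ≡ 84;  142^30 ≡ 169;  142^45 ≡ 29;  142^54 ≡ 10;  142^90 ≡ 28;  142^135 ≡ 270;  142^270 ≡ 1.
Smallest exponent giving 1 is 270.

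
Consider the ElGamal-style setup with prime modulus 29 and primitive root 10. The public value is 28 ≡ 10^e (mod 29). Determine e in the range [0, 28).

14

Successive powers of 10 modulo 29:
  10^0=1  10^1=10  10^2=13  10^3=14  10^4=24  10^5=8
  10^6=22  10^7=17  10^8=25  10^9=18  10^10=6  10^11=2
  10^12=20  10^13=26  10^14=28
So 10^14 ≡ 28 (mod 29), giving e = 14.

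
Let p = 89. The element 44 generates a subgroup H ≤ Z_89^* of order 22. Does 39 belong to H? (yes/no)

yes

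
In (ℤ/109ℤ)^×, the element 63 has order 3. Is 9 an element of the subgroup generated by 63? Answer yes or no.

no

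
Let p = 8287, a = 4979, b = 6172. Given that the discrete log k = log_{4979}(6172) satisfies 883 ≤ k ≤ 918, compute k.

Compute 4979^883 mod 8287 = 5882, then multiply by 4979 repeatedly:
  4979^883=5882  4979^884=220  4979^885=1496  4979^886=6858  4979^887=3542
  4979^888=882  4979^889=7655  4979^890=2332  4979^891=941  4979^892=3084
  4979^893=7712  4979^894=4377  4979^895=6560  4979^896=3173  4979^897=3345
  4979^898=6172
Found 6172 at exponent 898.

898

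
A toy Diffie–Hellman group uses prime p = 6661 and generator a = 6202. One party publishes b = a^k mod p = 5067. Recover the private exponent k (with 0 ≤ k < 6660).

Baby-step giant-step with m = ceil(sqrt(6660)) = 82.
Baby table (6202^j mod 6661 for j=0..81):
  0:1  1:6202  2:4190  3:1819  4:4365  5:1426  6:4905  7:23
  8:2765  9:3116  10:1871  11:480  12:6154  13:6239  14:529  15:3646
  16:5058  17:3067  18:4379  19:1661  20:3616  21:5506  22:3926  23:3097
  24:3931  25:802  26:4898  27:3236  28:79  29:3705  30:4621  31:3820
  32:5124  33:6078  34:1157  35:1817  36:5283  37:6368  38:1267  39:4615
  40:6574  41:6628  42:1825  43:1611  44:6583  45:2497  46:6230  47:4660
  48:5902  49:2009  50:3748  51:4867  52:4143  53:3409  54:604  55:2526
  56:6241  57:6272  58:5365  59:2035  60:5136  61:570  62:4810  63:3662
  64:4375  65:3497  66:178  67:4891  68:6449  69:4054  70:4294  71:710
  72:499  73:4094  74:5917  75:1785  76:6649  77:5508  78:3008  79:4816
  80:908  81:2871
Giant step factor: 6202^(-82) ≡ 4563 (mod 6661).
Scan 5067·4563^i mod 6661 for i = 0, 1, …:
  i=0: 5067   i=1: 390   i=2: 1083   i=3: 5928
  i=4: 5804   i=5: 6177   i=6: 2960   i=7: 4633
  i=8: 5026   i=9: 6476     …   i=68: 3572
  i=69: 6230
Match at i=69, j=46: k = 69·82 + 46 = 5704.

5704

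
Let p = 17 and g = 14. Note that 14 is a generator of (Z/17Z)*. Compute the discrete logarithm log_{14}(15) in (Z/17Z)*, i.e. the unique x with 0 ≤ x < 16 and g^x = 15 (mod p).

6

Successive powers of 14 modulo 17:
  14^0=1  14^1=14  14^2=9  14^3=7  14^4=13  14^5=12
  14^6=15
So 14^6 ≡ 15 (mod 17), giving x = 6.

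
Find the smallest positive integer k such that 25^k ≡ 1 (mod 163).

The order of 25 must divide p − 1 = 162 = 2 · 3^4.
Divisors: 1, 2, 3, 6, 9, 18, 27, 54, 81, 162.
Check each in increasing order: 25^1 ≡ 25;  25^2 ≡ 136;  25^3 ≡ 140;  25^6 ≡ 40;  25^9 ≡ 58;  25^18 ≡ 104;  25^27 ≡ 1.
Smallest exponent giving 1 is 27.

27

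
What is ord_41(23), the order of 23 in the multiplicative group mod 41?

The order of 23 must divide p − 1 = 40 = 2^3 · 5.
Divisors: 1, 2, 4, 5, 8, 10, 20, 40.
Check each in increasing order: 23^1 ≡ 23;  23^2 ≡ 37;  23^4 ≡ 16;  23^5 ≡ 40;  23^8 ≡ 10;  23^10 ≡ 1.
Smallest exponent giving 1 is 10.

10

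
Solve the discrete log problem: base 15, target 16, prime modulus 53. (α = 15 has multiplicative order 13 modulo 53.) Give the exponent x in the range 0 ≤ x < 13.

9

Successive powers of 15 modulo 53:
  15^0=1  15^1=15  15^2=13  15^3=36  15^4=10  15^5=44
  15^6=24  15^7=42  15^8=47  15^9=16
So 15^9 ≡ 16 (mod 53), giving x = 9.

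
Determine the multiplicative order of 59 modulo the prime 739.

The order of 59 must divide p − 1 = 738 = 2 · 3^2 · 41.
Divisors: 1, 2, 3, 6, 9, 18, 41, 82, 123, 246, 369, 738.
Check each in increasing order: 59^1 ≡ 59;  59^2 ≡ 525;  59^3 ≡ 676;  59^6 ≡ 274;  59^9 ≡ 474;  59^18 ≡ 20;  59^41 ≡ 317;  59^82 ≡ 724;  59^123 ≡ 418;  59^246 ≡ 320;  59^369 ≡ 1.
Smallest exponent giving 1 is 369.

369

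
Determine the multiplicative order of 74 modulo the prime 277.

The order of 74 must divide p − 1 = 276 = 2^2 · 3 · 23.
Divisors: 1, 2, 3, 4, 6, 12, 23, 46, 69, 92, 138, 276.
Check each in increasing order: 74^1 ≡ 74;  74^2 ≡ 213;  74^3 ≡ 250;  74^4 ≡ 218;  74^6 ≡ 175;  74^12 ≡ 155;  74^23 ≡ 276;  74^46 ≡ 1.
Smallest exponent giving 1 is 46.

46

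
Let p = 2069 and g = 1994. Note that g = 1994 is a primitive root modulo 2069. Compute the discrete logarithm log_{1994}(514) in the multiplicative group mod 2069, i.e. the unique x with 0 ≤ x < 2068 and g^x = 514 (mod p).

63

Baby-step giant-step with m = ceil(sqrt(2068)) = 46.
Baby table (1994^j mod 2069 for j=0..45):
  0:1  1:1994  2:1487  3:201  4:1477  5:951  6:1090  7:1010
  8:803  9:1845  10:248  11:21  12:494  13:192  14:83  15:2051
  16:1350  17:131  18:520  19:311  20:1503  21:1070  22:441  23:29
  24:1963  25:1743  26:1691  27:1453  28:682  29:575  30:324  31:528
  32:1780  33:985  34:609  35:1912  36:1430  37:338  38:1547  39:1908
  40:1730  41:597  42:743  43:138  44:2064  45:375
Giant step factor: 1994^(-46) ≡ 278 (mod 2069).
Scan 514·278^i mod 2069 for i = 0, 1, …:
  i=0: 514   i=1: 131
Match at i=1, j=17: x = 1·46 + 17 = 63.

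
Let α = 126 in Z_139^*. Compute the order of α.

The order of 126 must divide p − 1 = 138 = 2 · 3 · 23.
Divisors: 1, 2, 3, 6, 23, 46, 69, 138.
Check each in increasing order: 126^1 ≡ 126;  126^2 ≡ 30;  126^3 ≡ 27;  126^6 ≡ 34;  126^23 ≡ 97;  126^46 ≡ 96;  126^69 ≡ 138;  126^138 ≡ 1.
Smallest exponent giving 1 is 138.

138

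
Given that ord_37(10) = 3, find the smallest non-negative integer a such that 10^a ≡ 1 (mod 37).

Successive powers of 10 modulo 37:
  10^0=1
So 10^0 ≡ 1 (mod 37), giving a = 0.

0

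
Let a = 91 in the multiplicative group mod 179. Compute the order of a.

178

The order of 91 must divide p − 1 = 178 = 2 · 89.
Divisors: 1, 2, 89, 178.
Check each in increasing order: 91^1 ≡ 91;  91^2 ≡ 47;  91^89 ≡ 178;  91^178 ≡ 1.
Smallest exponent giving 1 is 178.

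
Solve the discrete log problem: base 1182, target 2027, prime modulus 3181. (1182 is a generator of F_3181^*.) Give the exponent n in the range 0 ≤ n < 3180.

2280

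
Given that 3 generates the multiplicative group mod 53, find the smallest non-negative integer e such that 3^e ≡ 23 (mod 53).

39

Baby-step giant-step with m = ceil(sqrt(52)) = 8.
Baby table (3^j mod 53 for j=0..7):
  0:1  1:3  2:9  3:27  4:28  5:31  6:40  7:14
Giant step factor: 3^(-8) ≡ 24 (mod 53).
Scan 23·24^i mod 53 for i = 0, 1, …:
  i=0: 23   i=1: 22   i=2: 51   i=3: 5
  i=4: 14
Match at i=4, j=7: e = 4·8 + 7 = 39.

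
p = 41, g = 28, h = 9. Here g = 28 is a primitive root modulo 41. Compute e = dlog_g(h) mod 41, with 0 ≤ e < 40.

Successive powers of 28 modulo 41:
  28^0=1  28^1=28  28^2=5  28^3=17  28^4=25  28^5=3
  28^6=2  28^7=15  28^8=10  28^9=34  28^10=9
So 28^10 ≡ 9 (mod 41), giving e = 10.

10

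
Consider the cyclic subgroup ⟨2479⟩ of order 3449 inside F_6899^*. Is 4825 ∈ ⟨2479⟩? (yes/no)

4825 ∈ ⟨2479⟩ iff 4825^3449 ≡ 1 (mod 6899), since |⟨2479⟩| = 3449.
4825^3449 mod 6899 = 1.
Since 1 = 1, 4825 lies in the subgroup.

yes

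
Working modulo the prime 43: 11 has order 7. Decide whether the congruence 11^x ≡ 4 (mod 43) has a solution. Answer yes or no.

⟨11⟩ has order 7; its elements mod 43 are {1, 4, 11, 16, 21, 35, 41}.
4 is in this set.

yes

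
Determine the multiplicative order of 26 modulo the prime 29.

28

The order of 26 must divide p − 1 = 28 = 2^2 · 7.
Divisors: 1, 2, 4, 7, 14, 28.
Check each in increasing order: 26^1 ≡ 26;  26^2 ≡ 9;  26^4 ≡ 23;  26^7 ≡ 17;  26^14 ≡ 28;  26^28 ≡ 1.
Smallest exponent giving 1 is 28.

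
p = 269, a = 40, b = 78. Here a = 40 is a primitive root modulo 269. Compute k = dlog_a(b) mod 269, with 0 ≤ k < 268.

Baby-step giant-step with m = ceil(sqrt(268)) = 17.
Baby table (40^j mod 269 for j=0..16):
  0:1  1:40  2:255  3:247  4:196  5:39  6:215  7:261
  8:218  9:112  10:176  11:46  12:226  13:163  14:64  15:139
  16:180
Giant step factor: 40^(-17) ≡ 111 (mod 269).
Scan 78·111^i mod 269 for i = 0, 1, …:
  i=0: 78   i=1: 50   i=2: 170   i=3: 40
Match at i=3, j=1: k = 3·17 + 1 = 52.

52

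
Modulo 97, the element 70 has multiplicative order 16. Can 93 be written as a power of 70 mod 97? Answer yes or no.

no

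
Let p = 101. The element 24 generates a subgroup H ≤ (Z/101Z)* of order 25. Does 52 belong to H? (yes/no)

yes

52 ∈ ⟨24⟩ iff 52^25 ≡ 1 (mod 101), since |⟨24⟩| = 25.
52^25 mod 101 = 1.
Since 1 = 1, 52 lies in the subgroup.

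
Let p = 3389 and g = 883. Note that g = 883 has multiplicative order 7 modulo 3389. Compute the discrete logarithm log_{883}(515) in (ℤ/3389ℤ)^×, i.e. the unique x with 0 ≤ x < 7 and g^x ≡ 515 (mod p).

4

Successive powers of 883 modulo 3389:
  883^0=1  883^1=883  883^2=219  883^3=204  883^4=515
So 883^4 ≡ 515 (mod 3389), giving x = 4.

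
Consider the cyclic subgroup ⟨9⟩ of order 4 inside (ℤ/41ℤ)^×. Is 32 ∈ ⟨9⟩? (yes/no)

32 ∈ ⟨9⟩ iff 32^4 ≡ 1 (mod 41), since |⟨9⟩| = 4.
32^4 mod 41 = 1.
Since 1 = 1, 32 lies in the subgroup.

yes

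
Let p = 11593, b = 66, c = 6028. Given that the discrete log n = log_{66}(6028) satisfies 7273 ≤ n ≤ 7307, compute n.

7274

Compute 66^7273 mod 11593 = 7820, then multiply by 66 repeatedly:
  66^7273=7820  66^7274=6028
Found 6028 at exponent 7274.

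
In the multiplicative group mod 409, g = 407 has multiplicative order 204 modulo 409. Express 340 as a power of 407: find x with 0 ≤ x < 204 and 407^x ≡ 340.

150

Baby-step giant-step with m = ceil(sqrt(204)) = 15.
Baby table (407^j mod 409 for j=0..14):
  0:1  1:407  2:4  3:401  4:16  5:377  6:64  7:281
  8:256  9:306  10:206  11:406  12:6  13:397  14:24
Giant step factor: 407^(-15) ≡ 213 (mod 409).
Scan 340·213^i mod 409 for i = 0, 1, …:
  i=0: 340   i=1: 27   i=2: 25   i=3: 8
  i=4: 68   i=5: 169   i=6: 5   i=7: 247
  i=8: 259   i=9: 361   i=10: 1
Match at i=10, j=0: x = 10·15 + 0 = 150.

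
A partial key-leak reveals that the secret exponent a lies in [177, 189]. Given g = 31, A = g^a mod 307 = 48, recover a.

177

Compute 31^177 mod 307 = 48, then multiply by 31 repeatedly:
  31^177=48
Found 48 at exponent 177.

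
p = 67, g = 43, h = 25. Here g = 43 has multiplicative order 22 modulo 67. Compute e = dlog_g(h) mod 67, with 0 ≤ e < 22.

Successive powers of 43 modulo 67:
  43^0=1  43^1=43  43^2=40  43^3=45  43^4=59  43^5=58
  43^6=15  43^7=42  43^8=64  43^9=5  43^10=14  43^11=66
  43^12=24  43^13=27  43^14=22  43^15=8  43^16=9  43^17=52
  43^18=25
So 43^18 ≡ 25 (mod 67), giving e = 18.

18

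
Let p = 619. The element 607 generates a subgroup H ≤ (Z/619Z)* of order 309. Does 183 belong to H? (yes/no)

no

183 ∈ ⟨607⟩ iff 183^309 ≡ 1 (mod 619), since |⟨607⟩| = 309.
183^309 mod 619 = 618.
Since 618 ≠ 1, 183 does not lie in the subgroup.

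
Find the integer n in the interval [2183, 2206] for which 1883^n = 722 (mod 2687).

2194

Compute 1883^2183 mod 2687 = 1546, then multiply by 1883 repeatedly:
  1883^2183=1546  1883^2184=1097  1883^2185=2035  1883^2186=243  1883^2187=779
  1883^2188=2442  1883^2189=829  1883^2190=2547  1883^2191=2393  1883^2192=2607
  1883^2193=2519  1883^2194=722
Found 722 at exponent 2194.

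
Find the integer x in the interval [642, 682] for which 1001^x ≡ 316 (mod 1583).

654

Compute 1001^642 mod 1583 = 580, then multiply by 1001 repeatedly:
  1001^642=580  1001^643=1202  1001^644=122  1001^645=231  1001^646=113
  1001^647=720  1001^648=455  1001^649=1134  1001^650=123  1001^651=1232
  1001^652=75  1001^653=674  1001^654=316
Found 316 at exponent 654.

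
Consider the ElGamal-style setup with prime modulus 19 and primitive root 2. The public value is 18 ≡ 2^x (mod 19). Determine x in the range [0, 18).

9

Successive powers of 2 modulo 19:
  2^0=1  2^1=2  2^2=4  2^3=8  2^4=16  2^5=13
  2^6=7  2^7=14  2^8=9  2^9=18
So 2^9 ≡ 18 (mod 19), giving x = 9.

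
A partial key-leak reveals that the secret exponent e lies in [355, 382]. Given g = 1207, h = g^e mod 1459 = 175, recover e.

360

Compute 1207^355 mod 1459 = 1343, then multiply by 1207 repeatedly:
  1207^355=1343  1207^356=52  1207^357=27  1207^358=491  1207^359=283
  1207^360=175
Found 175 at exponent 360.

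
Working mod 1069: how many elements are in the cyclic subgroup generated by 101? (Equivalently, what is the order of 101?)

1068

The order of 101 must divide p − 1 = 1068 = 2^2 · 3 · 89.
Divisors: 1, 2, 3, 4, 6, 12, 89, 178, 267, 356, 534, 1068.
Check each in increasing order: 101^1 ≡ 101;  101^2 ≡ 580;  101^3 ≡ 854;  101^4 ≡ 734;  101^6 ≡ 258;  101^12 ≡ 286;  101^89 ≡ 283;  101^178 ≡ 983;  101^267 ≡ 249;  101^356 ≡ 982;  101^534 ≡ 1068;  101^1068 ≡ 1.
Smallest exponent giving 1 is 1068.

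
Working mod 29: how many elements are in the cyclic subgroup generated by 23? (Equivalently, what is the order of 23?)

The order of 23 must divide p − 1 = 28 = 2^2 · 7.
Divisors: 1, 2, 4, 7, 14, 28.
Check each in increasing order: 23^1 ≡ 23;  23^2 ≡ 7;  23^4 ≡ 20;  23^7 ≡ 1.
Smallest exponent giving 1 is 7.

7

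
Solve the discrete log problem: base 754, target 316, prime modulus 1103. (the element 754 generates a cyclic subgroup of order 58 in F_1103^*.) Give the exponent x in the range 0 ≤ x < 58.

13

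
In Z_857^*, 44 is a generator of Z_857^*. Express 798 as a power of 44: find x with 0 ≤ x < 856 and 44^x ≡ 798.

401

Baby-step giant-step with m = ceil(sqrt(856)) = 30.
Baby table (44^j mod 857 for j=0..29):
  0:1  1:44  2:222  3:341  4:435  5:286  6:586  7:74
  8:685  9:145  10:381  11:481  12:596  13:514  14:334  15:127
  16:446  17:770  18:457  19:397  20:328  21:720  22:828  23:438
  24:418  25:395  26:240  27:276  28:146  29:425
Giant step factor: 44^(-30) ≡ 729 (mod 857).
Scan 798·729^i mod 857 for i = 0, 1, …:
  i=0: 798   i=1: 696   i=2: 40   i=3: 22
  i=4: 612   i=5: 508   i=6: 108   i=7: 745
  i=8: 624   i=9: 686   i=10: 463   i=11: 726
  i=12: 485   i=13: 481
Match at i=13, j=11: x = 13·30 + 11 = 401.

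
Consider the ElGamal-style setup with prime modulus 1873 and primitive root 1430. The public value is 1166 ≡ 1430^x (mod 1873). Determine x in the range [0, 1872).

389

Baby-step giant-step with m = ceil(sqrt(1872)) = 44.
Baby table (1430^j mod 1873 for j=0..43):
  0:1  1:1430  2:1457  3:734  4:740  5:1828  6:1205  7:1863
  8:684  9:414  10:152  11:92  12:450  13:1061  14:100  15:652
  16:1479  17:353  18:953  19:1119  20:628  21:873  22:972  23:194
  24:216  25:1708  26:48  27:1212  28:635  29:1518  30:1806  31:1586
  32:1650  33:1393  34:991  35:1142  36:1677  37:670  38:997  39:357
  40:1054  41:1328  42:1691  43:87
Giant step factor: 1430^(-44) ≡ 849 (mod 1873).
Scan 1166·849^i mod 1873 for i = 0, 1, …:
  i=0: 1166   i=1: 990   i=2: 1406   i=3: 593
  i=4: 1493   i=5: 1409   i=6: 1267   i=7: 581
  i=8: 670
Match at i=8, j=37: x = 8·44 + 37 = 389.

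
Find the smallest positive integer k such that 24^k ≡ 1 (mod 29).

7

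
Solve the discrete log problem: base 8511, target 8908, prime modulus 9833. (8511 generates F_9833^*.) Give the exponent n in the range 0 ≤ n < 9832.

Baby-step giant-step with m = ceil(sqrt(9832)) = 100.
Baby table (8511^j mod 9833 for j=0..99):
  0:1  1:8511  2:7243  3:2096  4:1994  5:9009  6:7698  7:399
  8:3504  9:8888  10:499  11:8966  12:5546  13:3606  14:1873  15:1810
  16:6432  17:2441  18:8055  19:429  20:3176  21:19  22:4381  23:9788
  24:492  25:8387  26:4010  27:8600  28:7581  29:7578  30:1711  31:9481
  32:3193  33:7044  34:9516  35:6088  36:4891  37:4212  38:7047  39:5550
  40:8151  41:1346  42:361  43:4575  44:8978  45:9348  46:2025  47:7359
  48:6072  49:6377  50:6320  51:3010  52:3145  53:1669  54:6007  55:3810
  56:7509  57:4432  58:1364  59:6064  60:7120  61:7374  62:5908  63:6859
  64:8261  65:3421  66:618  67:8976  68:2159  69:7205  70:3167  71:2084
  72:8025  73:757  74:2212  75:5970  76:3559  77:5009  78:5544  79:6250
  80:7053  81:7451  82:2444  83:4089  84:2492  85:9464  86:6001  87:1909
  88:3383  89:1689  90:9066  91:1175  92:264  93:4980  94:4550  95:2696
  96:5267  97:8623  98:6674  99:7006
Giant step factor: 8511^(-100) ≡ 8881 (mod 9833).
Scan 8908·8881^i mod 9833 for i = 0, 1, …:
  i=0: 8908   i=1: 5463   i=2: 881   i=3: 6926
  i=4: 4391   i=5: 8626   i=6: 8436   i=7: 2489
  i=8: 225   i=9: 2126     …   i=74: 3555
  i=75: 8025
Match at i=75, j=72: n = 75·100 + 72 = 7572.

7572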